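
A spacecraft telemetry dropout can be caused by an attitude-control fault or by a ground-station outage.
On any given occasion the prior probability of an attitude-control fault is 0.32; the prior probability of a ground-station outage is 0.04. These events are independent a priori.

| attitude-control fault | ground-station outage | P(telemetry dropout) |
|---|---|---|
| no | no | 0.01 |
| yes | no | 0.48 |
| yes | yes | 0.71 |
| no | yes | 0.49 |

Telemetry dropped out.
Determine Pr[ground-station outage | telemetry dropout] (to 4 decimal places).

Pr[ground-station outage | telemetry dropout] ≈ 0.1271

P(telemetry dropout) = 0.01*0.68*0.96 + 0.49*0.68*0.04 + 0.48*0.32*0.96 + 0.71*0.32*0.04 = 0.006528 + 0.013328 + 0.147456 + 0.009088 = 0.176400
Of this, 0.022416 comes from 0.013328 + 0.009088 (the ground-station outage=true cases).
P(ground-station outage | telemetry dropout) = 0.022416 / 0.176400 ≈ 0.1271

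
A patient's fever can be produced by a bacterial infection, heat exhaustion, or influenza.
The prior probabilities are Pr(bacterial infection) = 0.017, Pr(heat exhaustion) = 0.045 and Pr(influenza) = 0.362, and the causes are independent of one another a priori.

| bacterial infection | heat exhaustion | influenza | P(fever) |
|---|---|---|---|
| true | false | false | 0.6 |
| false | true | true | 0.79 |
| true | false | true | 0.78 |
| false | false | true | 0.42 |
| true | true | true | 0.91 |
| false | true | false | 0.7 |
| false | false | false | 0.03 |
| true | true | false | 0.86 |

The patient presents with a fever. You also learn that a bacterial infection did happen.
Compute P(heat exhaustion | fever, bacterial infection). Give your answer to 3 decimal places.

By total probability over the 4 (heat exhaustion, influenza) configurations:
  P(fever | bacterial infection) = 0.6×0.955×0.638 + 0.78×0.955×0.362 + 0.86×0.045×0.638 + 0.91×0.045×0.362
        = 0.365574 + 0.269654 + 0.024691 + 0.014824 = 0.674743
The terms with heat exhaustion present sum to 0.039515, so
  P(heat exhaustion | fever, bacterial infection) = 0.039515 / 0.674743 ≈ 0.059

P(heat exhaustion | fever, bacterial infection) ≈ 0.059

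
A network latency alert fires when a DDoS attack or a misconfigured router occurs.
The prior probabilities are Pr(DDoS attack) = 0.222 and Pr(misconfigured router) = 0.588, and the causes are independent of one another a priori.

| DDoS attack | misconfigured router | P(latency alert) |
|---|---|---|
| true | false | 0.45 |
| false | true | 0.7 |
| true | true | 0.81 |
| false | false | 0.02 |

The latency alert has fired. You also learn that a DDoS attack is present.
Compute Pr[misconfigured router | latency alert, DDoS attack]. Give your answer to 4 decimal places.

Pr[misconfigured router | latency alert, DDoS attack] ≈ 0.7198

By total probability over both values of misconfigured router:
  P(latency alert | DDoS attack) = 0.45×0.412 + 0.81×0.588
        = 0.185400 + 0.476280 = 0.661680
Configurations with misconfigured router contribute 0.476280, so
  P(misconfigured router | latency alert, DDoS attack) = 0.476280 / 0.661680 ≈ 0.7198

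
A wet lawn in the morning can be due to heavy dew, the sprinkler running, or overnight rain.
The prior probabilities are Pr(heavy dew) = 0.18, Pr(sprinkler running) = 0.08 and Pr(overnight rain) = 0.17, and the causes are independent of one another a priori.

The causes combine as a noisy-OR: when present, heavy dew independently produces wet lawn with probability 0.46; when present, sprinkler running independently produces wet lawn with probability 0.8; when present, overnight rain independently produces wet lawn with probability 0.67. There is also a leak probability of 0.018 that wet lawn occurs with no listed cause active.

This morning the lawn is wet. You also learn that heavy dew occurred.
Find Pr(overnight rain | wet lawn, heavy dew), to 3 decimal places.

Pr(overnight rain | wet lawn, heavy dew) ≈ 0.254

Under noisy-OR, P(wet lawn | causes) = 1 − (1−0.018)·∏(1−qᵢ) over the active causes.
P(wet lawn | heavy dew) = 0.46972·0.92·0.83 + 0.825008·0.92·0.17 + 0.893944·0.08·0.83 + 0.965002·0.08·0.17 = 0.358678 + 0.129031 + 0.059358 + 0.013124 = 0.560191
Of this, 0.142155 comes from 0.129031 + 0.013124 (the overnight rain=true cases).
So P(overnight rain | wet lawn, heavy dew) = 0.142155/0.560191 ≈ 0.254.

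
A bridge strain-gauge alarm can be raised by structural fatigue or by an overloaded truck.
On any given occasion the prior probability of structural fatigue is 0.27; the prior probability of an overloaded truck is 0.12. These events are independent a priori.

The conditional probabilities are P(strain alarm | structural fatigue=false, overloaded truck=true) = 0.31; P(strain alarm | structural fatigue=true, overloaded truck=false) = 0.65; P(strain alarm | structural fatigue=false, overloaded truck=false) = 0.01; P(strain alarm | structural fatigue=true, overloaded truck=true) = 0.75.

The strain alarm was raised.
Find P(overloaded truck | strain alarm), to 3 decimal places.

By total probability over the 4 (structural fatigue, overloaded truck) configurations:
  P(strain alarm) = 0.01·0.73·0.88 + 0.31·0.73·0.12 + 0.65·0.27·0.88 + 0.75·0.27·0.12
        = 0.006424 + 0.027156 + 0.154440 + 0.024300 = 0.212320
The terms with overloaded truck present sum to 0.051456, so
  P(overloaded truck | strain alarm) = 0.051456 / 0.212320 ≈ 0.242

P(overloaded truck | strain alarm) ≈ 0.242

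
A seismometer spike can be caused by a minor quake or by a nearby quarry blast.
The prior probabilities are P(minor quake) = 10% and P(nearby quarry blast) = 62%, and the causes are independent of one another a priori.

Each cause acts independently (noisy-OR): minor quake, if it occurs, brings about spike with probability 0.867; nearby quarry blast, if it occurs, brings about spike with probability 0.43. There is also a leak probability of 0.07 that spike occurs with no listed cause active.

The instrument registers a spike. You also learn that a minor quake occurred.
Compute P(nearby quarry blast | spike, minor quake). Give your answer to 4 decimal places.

P(nearby quarry blast | spike, minor quake) ≈ 0.6338

Under noisy-OR, P(spike | causes) = 1 − (1−0.07)·∏(1−qᵢ) over the active causes.
P(spike | minor quake) = 0.87631×0.38 + 0.929497×0.62 = 0.332998 + 0.576288 = 0.909286
Restricting to configurations with nearby quarry blast present: 0.929497×0.62 = 0.576288.
Hence the posterior is 0.576288/0.909286 ≈ 0.6338.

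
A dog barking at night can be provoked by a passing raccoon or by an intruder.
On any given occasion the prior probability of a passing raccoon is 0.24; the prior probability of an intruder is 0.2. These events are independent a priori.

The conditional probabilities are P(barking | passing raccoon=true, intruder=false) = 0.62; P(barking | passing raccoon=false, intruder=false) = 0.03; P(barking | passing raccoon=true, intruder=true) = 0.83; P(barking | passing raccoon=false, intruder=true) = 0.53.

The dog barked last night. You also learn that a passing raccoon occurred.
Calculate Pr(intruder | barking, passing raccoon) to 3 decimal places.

Pr(intruder | barking, passing raccoon) ≈ 0.251

Numerator (weight on configurations with intruder): 0.83×0.2 = 0.166000
Normalizer over all consistent configurations: 0.62×0.8 + 0.83×0.2 = 0.662000
Posterior = 0.166000 / 0.662000 ≈ 0.251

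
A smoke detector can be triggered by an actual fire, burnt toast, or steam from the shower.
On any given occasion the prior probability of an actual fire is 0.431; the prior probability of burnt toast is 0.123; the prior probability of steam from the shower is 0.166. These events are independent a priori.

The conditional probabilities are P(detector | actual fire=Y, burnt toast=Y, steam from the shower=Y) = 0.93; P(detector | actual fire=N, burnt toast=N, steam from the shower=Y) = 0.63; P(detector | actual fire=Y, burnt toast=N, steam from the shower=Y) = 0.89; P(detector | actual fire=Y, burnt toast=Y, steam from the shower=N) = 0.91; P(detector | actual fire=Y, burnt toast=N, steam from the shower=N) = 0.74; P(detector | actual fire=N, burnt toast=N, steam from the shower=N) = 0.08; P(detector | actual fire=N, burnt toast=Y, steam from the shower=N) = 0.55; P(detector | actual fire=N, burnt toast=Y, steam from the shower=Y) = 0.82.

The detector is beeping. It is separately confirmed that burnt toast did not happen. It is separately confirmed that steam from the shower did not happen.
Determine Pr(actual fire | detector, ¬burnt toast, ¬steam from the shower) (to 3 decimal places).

By total probability over both values of actual fire:
  P(detector | ¬burnt toast, ¬steam from the shower) = 0.08*0.569 + 0.74*0.431
        = 0.045520 + 0.318940 = 0.364460
The terms with actual fire present sum to 0.318940, so
  P(actual fire | detector, ¬burnt toast, ¬steam from the shower) = 0.318940 / 0.364460 ≈ 0.875

Pr(actual fire | detector, ¬burnt toast, ¬steam from the shower) ≈ 0.875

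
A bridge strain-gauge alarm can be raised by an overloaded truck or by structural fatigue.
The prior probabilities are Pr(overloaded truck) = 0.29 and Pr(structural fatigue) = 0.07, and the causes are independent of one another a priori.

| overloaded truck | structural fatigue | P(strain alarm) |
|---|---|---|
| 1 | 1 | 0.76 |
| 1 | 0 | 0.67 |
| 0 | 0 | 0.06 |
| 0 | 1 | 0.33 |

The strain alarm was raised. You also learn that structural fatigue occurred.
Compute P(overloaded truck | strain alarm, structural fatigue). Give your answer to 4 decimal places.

By total probability over both values of overloaded truck:
  P(strain alarm | structural fatigue) = 0.33*0.71 + 0.76*0.29
        = 0.234300 + 0.220400 = 0.454700
Keeping only the overloaded truck-present terms gives 0.220400, so
  P(overloaded truck | strain alarm, structural fatigue) = 0.220400 / 0.454700 ≈ 0.4847

P(overloaded truck | strain alarm, structural fatigue) ≈ 0.4847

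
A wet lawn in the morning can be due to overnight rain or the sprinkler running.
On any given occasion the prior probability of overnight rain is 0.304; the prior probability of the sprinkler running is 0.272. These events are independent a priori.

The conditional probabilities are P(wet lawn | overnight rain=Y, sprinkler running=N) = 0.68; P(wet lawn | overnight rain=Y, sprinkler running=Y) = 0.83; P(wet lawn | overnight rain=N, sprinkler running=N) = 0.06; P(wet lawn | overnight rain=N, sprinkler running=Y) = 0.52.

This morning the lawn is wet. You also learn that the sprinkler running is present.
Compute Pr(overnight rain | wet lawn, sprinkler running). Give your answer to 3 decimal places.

By total probability over both values of overnight rain:
  P(wet lawn | sprinkler running) = 0.52×0.696 + 0.83×0.304
        = 0.361920 + 0.252320 = 0.614240
The terms with overnight rain present sum to 0.252320, so
  P(overnight rain | wet lawn, sprinkler running) = 0.252320 / 0.614240 ≈ 0.411

Pr(overnight rain | wet lawn, sprinkler running) ≈ 0.411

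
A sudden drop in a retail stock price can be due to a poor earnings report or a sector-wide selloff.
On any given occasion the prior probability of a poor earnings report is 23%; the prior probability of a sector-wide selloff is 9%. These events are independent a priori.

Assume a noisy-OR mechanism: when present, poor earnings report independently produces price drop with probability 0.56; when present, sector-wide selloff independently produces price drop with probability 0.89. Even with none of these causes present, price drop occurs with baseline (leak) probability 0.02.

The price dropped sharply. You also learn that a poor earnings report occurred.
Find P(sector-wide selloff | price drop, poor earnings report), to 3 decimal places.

P(sector-wide selloff | price drop, poor earnings report) ≈ 0.142

Under noisy-OR, P(price drop | causes) = 1 − (1−0.02)·∏(1−qᵢ) over the active causes.
P(price drop | poor earnings report) = 0.5688*0.91 + 0.952568*0.09 = 0.517608 + 0.085731 = 0.603339
Restricting to configurations with sector-wide selloff present: 0.952568*0.09 = 0.085731.
Hence the posterior is 0.085731/0.603339 ≈ 0.142.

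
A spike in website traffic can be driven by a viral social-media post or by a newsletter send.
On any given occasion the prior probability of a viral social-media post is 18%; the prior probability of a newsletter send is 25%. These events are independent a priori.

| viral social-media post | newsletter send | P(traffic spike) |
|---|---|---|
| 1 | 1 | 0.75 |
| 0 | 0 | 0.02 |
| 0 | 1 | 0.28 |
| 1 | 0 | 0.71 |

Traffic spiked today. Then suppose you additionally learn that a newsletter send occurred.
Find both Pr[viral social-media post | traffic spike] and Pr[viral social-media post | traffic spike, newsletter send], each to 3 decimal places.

Pr[viral social-media post | traffic spike] ≈ 0.650; Pr[viral social-media post | traffic spike, newsletter send] ≈ 0.370

P(traffic spike) = 0.02×0.82×0.75 + 0.28×0.82×0.25 + 0.71×0.18×0.75 + 0.75×0.18×0.25 = 0.012300 + 0.057400 + 0.095850 + 0.033750 = 0.199300
Of this, 0.129600 comes from 0.095850 + 0.033750 (the viral social-media post=true cases).
Hence the posterior is 0.129600/0.199300 ≈ 0.650.

With the extra evidence:
For the numerator, keep only viral social-media post=true terms: 0.75×0.18 = 0.135000
Normalizer over all consistent configurations: 0.28×0.82 + 0.75×0.18 = 0.364600
P(viral social-media post | traffic spike, newsletter send) = 0.135000/0.364600 ≈ 0.370
— newsletter send explains away the evidence for viral social-media post.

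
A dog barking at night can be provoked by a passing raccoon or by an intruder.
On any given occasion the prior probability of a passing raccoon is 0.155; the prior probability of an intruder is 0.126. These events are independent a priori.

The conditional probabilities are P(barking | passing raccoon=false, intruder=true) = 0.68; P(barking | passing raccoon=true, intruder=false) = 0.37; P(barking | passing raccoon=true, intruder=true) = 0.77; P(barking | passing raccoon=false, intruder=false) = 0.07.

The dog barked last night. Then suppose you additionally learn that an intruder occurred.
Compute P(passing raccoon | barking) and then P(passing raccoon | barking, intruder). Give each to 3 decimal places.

P(passing raccoon | barking) ≈ 0.344; P(passing raccoon | barking, intruder) ≈ 0.172

Sum P(barking|·) weighted by the priors over the 4 (passing raccoon, intruder) configurations:
  P(barking) = 0.07·0.845·0.874 + 0.68·0.845·0.126 + 0.37·0.155·0.874 + 0.77·0.155·0.126
        = 0.051697 + 0.072400 + 0.050124 + 0.015038 = 0.189259
The terms with passing raccoon present sum to 0.065162, so
  P(passing raccoon | barking) = 0.065162 / 0.189259 ≈ 0.344

Now also conditioning on intruder=true:
P(barking | intruder) = 0.68×0.845 + 0.77×0.155 = 0.574600 + 0.119350 = 0.693950
Restricting to configurations with passing raccoon present: 0.77×0.155 = 0.119350.
Hence the posterior is 0.119350/0.693950 ≈ 0.172.
This is intercausal reasoning (explaining away): once intruder accounts for the barking, passing raccoon becomes less likely.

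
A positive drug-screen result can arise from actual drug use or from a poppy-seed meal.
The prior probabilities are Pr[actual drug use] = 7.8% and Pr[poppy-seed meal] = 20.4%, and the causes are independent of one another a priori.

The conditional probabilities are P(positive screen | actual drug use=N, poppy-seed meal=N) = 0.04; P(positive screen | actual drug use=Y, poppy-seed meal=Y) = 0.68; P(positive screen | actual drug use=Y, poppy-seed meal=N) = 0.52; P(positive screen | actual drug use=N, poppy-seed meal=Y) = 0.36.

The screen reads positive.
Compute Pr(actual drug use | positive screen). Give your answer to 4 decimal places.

By total probability over the 4 (actual drug use, poppy-seed meal) configurations:
  P(positive screen) = 0.04·0.922·0.796 + 0.36·0.922·0.204 + 0.52·0.078·0.796 + 0.68·0.078·0.204
        = 0.029356 + 0.067712 + 0.032286 + 0.010820 = 0.140174
Configurations with actual drug use contribute 0.043106, so
  P(actual drug use | positive screen) = 0.043106 / 0.140174 ≈ 0.3075

Pr(actual drug use | positive screen) ≈ 0.3075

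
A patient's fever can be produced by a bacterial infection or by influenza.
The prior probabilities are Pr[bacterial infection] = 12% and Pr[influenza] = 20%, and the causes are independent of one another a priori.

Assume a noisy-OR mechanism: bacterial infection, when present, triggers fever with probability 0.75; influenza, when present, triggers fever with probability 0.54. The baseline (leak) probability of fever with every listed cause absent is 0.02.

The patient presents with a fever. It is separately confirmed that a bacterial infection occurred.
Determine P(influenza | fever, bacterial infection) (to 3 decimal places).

P(influenza | fever, bacterial infection) ≈ 0.227

Under noisy-OR, P(fever | causes) = 1 − (1−0.02)·∏(1−qᵢ) over the active causes.
P(fever | bacterial infection) = 0.755×0.8 + 0.8873×0.2 = 0.604000 + 0.177460 = 0.781460
Of this, 0.177460 comes from 0.8873×0.2 (the influenza=true cases).
So P(influenza | fever, bacterial infection) = 0.177460/0.781460 ≈ 0.227.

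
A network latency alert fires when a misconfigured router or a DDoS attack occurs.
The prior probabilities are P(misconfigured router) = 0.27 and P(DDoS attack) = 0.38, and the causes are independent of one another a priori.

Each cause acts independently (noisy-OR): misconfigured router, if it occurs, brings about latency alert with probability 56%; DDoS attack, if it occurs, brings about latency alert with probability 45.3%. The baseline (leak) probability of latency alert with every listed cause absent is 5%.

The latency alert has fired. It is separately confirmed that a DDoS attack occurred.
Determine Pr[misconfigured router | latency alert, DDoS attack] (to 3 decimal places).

Under noisy-OR, P(latency alert | causes) = 1 − (1−0.05)·∏(1−qᵢ) over the active causes.
P(latency alert | DDoS attack) = 0.48035*0.73 + 0.771354*0.27 = 0.350656 + 0.208266 = 0.558922
The misconfigured router-present share is 0.771354*0.27 = 0.208266.
Hence the posterior is 0.208266/0.558922 ≈ 0.373.

Pr[misconfigured router | latency alert, DDoS attack] ≈ 0.373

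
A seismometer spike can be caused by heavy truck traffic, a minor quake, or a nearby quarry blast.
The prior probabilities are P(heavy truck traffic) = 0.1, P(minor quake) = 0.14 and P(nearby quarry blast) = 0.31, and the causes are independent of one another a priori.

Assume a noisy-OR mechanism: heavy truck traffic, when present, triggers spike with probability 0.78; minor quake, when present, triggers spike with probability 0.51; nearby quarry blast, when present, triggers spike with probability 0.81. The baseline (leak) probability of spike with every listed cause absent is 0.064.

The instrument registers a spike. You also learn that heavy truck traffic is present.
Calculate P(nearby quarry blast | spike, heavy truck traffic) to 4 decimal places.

Under noisy-OR, P(spike | causes) = 1 − (1−0.064)·∏(1−qᵢ) over the active causes.
P(spike | heavy truck traffic) = 0.79408×0.86×0.69 + 0.960875×0.86×0.31 + 0.899099×0.14×0.69 + 0.980829×0.14×0.31 = 0.471207 + 0.256169 + 0.086853 + 0.042568 = 0.856797
The nearby quarry blast-present share is 0.256169 + 0.042568 = 0.298737.
P(nearby quarry blast | spike, heavy truck traffic) = 0.298737 / 0.856797 ≈ 0.3487

P(nearby quarry blast | spike, heavy truck traffic) ≈ 0.3487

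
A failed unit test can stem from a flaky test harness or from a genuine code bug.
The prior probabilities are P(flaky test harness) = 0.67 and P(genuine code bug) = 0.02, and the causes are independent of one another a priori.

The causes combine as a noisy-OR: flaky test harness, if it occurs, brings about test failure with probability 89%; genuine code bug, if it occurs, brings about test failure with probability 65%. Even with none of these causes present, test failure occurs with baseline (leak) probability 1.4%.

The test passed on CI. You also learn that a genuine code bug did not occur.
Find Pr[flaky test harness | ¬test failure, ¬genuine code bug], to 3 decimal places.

Under noisy-OR, P(test failure | causes) = 1 − (1−0.014)·∏(1−qᵢ) over the active causes.
By total probability over both values of flaky test harness:
  P(¬test failure | ¬genuine code bug) = 0.986×0.33 + 0.10846×0.67
        = 0.325380 + 0.072668 = 0.398048
The terms with flaky test harness present sum to 0.072668, so
  P(flaky test harness | ¬test failure, ¬genuine code bug) = 0.072668 / 0.398048 ≈ 0.183

Pr[flaky test harness | ¬test failure, ¬genuine code bug] ≈ 0.183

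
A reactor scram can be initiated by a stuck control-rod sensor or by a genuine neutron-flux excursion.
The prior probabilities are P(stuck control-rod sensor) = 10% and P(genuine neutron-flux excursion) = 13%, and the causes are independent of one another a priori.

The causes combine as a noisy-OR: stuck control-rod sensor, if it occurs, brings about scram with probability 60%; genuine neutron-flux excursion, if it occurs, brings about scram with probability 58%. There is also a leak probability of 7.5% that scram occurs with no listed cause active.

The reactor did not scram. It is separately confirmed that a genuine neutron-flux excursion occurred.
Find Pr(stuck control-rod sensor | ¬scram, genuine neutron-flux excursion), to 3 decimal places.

Under noisy-OR, P(scram | causes) = 1 − (1−0.075)·∏(1−qᵢ) over the active causes.
Sum P(¬scram|·) weighted by the priors over both values of stuck control-rod sensor:
  P(¬scram | genuine neutron-flux excursion) = 0.3885·0.9 + 0.1554·0.1
        = 0.349650 + 0.015540 = 0.365190
Keeping only the stuck control-rod sensor-present terms gives 0.015540, so
  P(stuck control-rod sensor | ¬scram, genuine neutron-flux excursion) = 0.015540 / 0.365190 ≈ 0.043

Pr(stuck control-rod sensor | ¬scram, genuine neutron-flux excursion) ≈ 0.043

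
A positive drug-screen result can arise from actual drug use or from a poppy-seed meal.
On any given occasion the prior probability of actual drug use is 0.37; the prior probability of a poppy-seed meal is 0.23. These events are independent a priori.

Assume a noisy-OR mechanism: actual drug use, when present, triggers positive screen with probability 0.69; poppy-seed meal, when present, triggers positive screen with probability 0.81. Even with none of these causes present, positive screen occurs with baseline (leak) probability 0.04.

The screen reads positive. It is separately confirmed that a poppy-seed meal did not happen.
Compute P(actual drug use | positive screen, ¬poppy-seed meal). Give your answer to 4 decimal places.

P(actual drug use | positive screen, ¬poppy-seed meal) ≈ 0.9116

Under noisy-OR, P(positive screen | causes) = 1 − (1−0.04)·∏(1−qᵢ) over the active causes.
Numerator (weight on configurations with actual drug use): 0.7024·0.37 = 0.259888
Normalizer over all consistent configurations: 0.04·0.63 + 0.7024·0.37 = 0.285088
Posterior = 0.259888 / 0.285088 ≈ 0.9116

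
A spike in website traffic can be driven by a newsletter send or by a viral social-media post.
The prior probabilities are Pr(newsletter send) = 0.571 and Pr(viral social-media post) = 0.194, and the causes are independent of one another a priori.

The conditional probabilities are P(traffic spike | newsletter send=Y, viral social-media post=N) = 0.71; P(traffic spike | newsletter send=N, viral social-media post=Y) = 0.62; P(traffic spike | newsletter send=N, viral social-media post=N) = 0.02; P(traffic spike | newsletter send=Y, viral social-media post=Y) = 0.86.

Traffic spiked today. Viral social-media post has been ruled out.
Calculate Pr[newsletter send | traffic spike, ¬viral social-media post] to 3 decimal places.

Numerator (weight on configurations with newsletter send): 0.71×0.571 = 0.405410
Normalizer over all consistent configurations: 0.02×0.429 + 0.71×0.571 = 0.413990
Posterior = 0.405410 / 0.413990 ≈ 0.979

Pr[newsletter send | traffic spike, ¬viral social-media post] ≈ 0.979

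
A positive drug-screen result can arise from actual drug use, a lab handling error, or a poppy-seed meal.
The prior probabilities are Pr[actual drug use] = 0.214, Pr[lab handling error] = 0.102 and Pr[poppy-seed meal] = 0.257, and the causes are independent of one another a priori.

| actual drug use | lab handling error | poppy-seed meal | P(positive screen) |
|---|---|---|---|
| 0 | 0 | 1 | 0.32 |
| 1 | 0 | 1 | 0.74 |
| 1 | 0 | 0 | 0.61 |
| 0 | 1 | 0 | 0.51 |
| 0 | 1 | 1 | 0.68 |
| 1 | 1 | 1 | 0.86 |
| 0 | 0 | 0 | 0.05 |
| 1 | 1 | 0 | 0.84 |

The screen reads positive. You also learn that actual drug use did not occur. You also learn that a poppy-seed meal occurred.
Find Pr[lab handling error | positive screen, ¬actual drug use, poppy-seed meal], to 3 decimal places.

For the numerator, keep only lab handling error=true terms: 0.68*0.102 = 0.069360
Denominator P(positive screen | ¬actual drug use, poppy-seed meal): 0.32*0.898 + 0.68*0.102 = 0.356720
P(lab handling error | positive screen, ¬actual drug use, poppy-seed meal) = 0.069360/0.356720 ≈ 0.194

Pr[lab handling error | positive screen, ¬actual drug use, poppy-seed meal] ≈ 0.194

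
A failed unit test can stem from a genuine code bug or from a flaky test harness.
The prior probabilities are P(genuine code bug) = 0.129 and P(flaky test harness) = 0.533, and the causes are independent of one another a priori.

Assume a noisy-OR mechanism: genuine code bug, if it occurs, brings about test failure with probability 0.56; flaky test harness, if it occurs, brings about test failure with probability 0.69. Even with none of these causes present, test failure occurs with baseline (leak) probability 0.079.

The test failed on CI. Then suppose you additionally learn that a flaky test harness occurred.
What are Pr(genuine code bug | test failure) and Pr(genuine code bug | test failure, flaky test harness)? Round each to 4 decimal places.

Under noisy-OR, P(test failure | causes) = 1 − (1−0.079)·∏(1−qᵢ) over the active causes.
P(test failure) = 0.079·0.871·0.467 + 0.71449·0.871·0.533 + 0.59476·0.129·0.467 + 0.874376·0.129·0.533 = 0.032134 + 0.331697 + 0.035830 + 0.060119 = 0.459780
Restricting to configurations with genuine code bug present: 0.035830 + 0.060119 = 0.095949.
P(genuine code bug | test failure) = 0.095949 / 0.459780 ≈ 0.2087

Now also conditioning on flaky test harness=true:
Weight on genuine code bug=true, given the evidence: 0.874376·0.129 = 0.112795
Normalizer over all consistent configurations: 0.71449·0.871 + 0.874376·0.129 = 0.735116
Posterior = 0.112795 / 0.735116 ≈ 0.1534
— flaky test harness explains away the evidence for genuine code bug.

Pr(genuine code bug | test failure) ≈ 0.2087; Pr(genuine code bug | test failure, flaky test harness) ≈ 0.1534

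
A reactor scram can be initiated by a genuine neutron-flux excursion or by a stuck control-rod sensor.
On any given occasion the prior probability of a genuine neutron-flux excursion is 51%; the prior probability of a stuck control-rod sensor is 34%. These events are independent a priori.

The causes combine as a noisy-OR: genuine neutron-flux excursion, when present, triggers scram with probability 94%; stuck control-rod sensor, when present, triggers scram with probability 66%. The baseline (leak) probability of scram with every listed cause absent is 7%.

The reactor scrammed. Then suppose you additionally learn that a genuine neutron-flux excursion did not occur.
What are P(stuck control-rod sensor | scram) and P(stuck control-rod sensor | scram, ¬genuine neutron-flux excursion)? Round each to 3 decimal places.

P(stuck control-rod sensor | scram) ≈ 0.455; P(stuck control-rod sensor | scram, ¬genuine neutron-flux excursion) ≈ 0.834

Under noisy-OR, P(scram | causes) = 1 − (1−0.07)·∏(1−qᵢ) over the active causes.
Sum P(scram|·) weighted by the priors over the 4 (genuine neutron-flux excursion, stuck control-rod sensor) configurations:
  P(scram) = 0.07·0.49·0.66 + 0.6838·0.49·0.34 + 0.9442·0.51·0.66 + 0.981028·0.51·0.34
        = 0.022638 + 0.113921 + 0.317818 + 0.170110 = 0.624487
Configurations with stuck control-rod sensor contribute 0.284031, so
  P(stuck control-rod sensor | scram) = 0.284031 / 0.624487 ≈ 0.455

Now also conditioning on genuine neutron-flux excursion≠true:
P(scram | ¬genuine neutron-flux excursion) = 0.07*0.66 + 0.6838*0.34 = 0.046200 + 0.232492 = 0.278692
Of this, 0.232492 comes from 0.6838*0.34 (the stuck control-rod sensor=true cases).
So P(stuck control-rod sensor | scram, ¬genuine neutron-flux excursion) = 0.232492/0.278692 ≈ 0.834.
With genuine neutron-flux excursion excluded, stuck control-rod sensor must carry more of the explanatory weight for the scram.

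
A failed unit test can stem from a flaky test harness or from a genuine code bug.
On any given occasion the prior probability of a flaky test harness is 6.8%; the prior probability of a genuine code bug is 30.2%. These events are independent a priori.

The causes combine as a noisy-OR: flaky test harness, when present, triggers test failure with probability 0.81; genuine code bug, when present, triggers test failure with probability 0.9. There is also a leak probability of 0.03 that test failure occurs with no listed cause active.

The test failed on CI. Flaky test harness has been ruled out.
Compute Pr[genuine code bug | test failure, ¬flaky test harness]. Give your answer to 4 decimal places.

Under noisy-OR, P(test failure | causes) = 1 − (1−0.03)·∏(1−qᵢ) over the active causes.
Enumerate both values of genuine code bug and weight by the priors:
  P(test failure | ¬flaky test harness) = 0.03×0.698 + 0.903×0.302
        = 0.020940 + 0.272706 = 0.293646
The terms with genuine code bug present sum to 0.272706, so
  P(genuine code bug | test failure, ¬flaky test harness) = 0.272706 / 0.293646 ≈ 0.9287

Pr[genuine code bug | test failure, ¬flaky test harness] ≈ 0.9287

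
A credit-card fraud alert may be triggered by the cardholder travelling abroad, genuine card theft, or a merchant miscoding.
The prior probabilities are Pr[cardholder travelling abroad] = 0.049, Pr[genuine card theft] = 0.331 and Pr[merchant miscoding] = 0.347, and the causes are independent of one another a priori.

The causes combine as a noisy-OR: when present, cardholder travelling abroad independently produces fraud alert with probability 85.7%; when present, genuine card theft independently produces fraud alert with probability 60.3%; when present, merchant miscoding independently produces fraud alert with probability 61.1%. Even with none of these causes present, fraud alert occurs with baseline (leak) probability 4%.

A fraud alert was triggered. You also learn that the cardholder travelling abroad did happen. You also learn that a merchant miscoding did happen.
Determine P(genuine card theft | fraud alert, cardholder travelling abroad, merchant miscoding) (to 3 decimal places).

Under noisy-OR, P(fraud alert | causes) = 1 − (1−0.04)·∏(1−qᵢ) over the active causes.
Numerator (weight on configurations with genuine card theft): 0.978799·0.331 = 0.323982
Normalizer over all consistent configurations: 0.946598·0.669 + 0.978799·0.331 = 0.957256
P(genuine card theft | fraud alert, cardholder travelling abroad, merchant miscoding) = 0.323982/0.957256 ≈ 0.338

P(genuine card theft | fraud alert, cardholder travelling abroad, merchant miscoding) ≈ 0.338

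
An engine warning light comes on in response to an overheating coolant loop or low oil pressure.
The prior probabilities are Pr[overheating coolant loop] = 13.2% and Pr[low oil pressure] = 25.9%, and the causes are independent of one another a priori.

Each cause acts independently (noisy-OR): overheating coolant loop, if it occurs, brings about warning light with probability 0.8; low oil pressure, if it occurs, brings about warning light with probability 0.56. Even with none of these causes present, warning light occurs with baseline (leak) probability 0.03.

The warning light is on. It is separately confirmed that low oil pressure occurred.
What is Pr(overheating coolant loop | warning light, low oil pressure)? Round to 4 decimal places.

Pr(overheating coolant loop | warning light, low oil pressure) ≈ 0.1953

Under noisy-OR, P(warning light | causes) = 1 − (1−0.03)·∏(1−qᵢ) over the active causes.
For the numerator, keep only overheating coolant loop=true terms: 0.91464×0.132 = 0.120732
Normalizer over all consistent configurations: 0.5732×0.868 + 0.91464×0.132 = 0.618270
P(overheating coolant loop | warning light, low oil pressure) = 0.120732/0.618270 ≈ 0.1953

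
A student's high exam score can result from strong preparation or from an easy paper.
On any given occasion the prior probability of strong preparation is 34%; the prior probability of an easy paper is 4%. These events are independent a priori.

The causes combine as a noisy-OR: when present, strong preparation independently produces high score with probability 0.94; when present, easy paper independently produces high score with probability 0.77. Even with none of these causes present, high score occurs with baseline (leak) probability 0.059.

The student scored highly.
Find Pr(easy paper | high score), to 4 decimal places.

Pr(easy paper | high score) ≈ 0.0899

Under noisy-OR, P(high score | causes) = 1 − (1−0.059)·∏(1−qᵢ) over the active causes.
Numerator (weight on configurations with easy paper): 0.020686 + 0.013423 = 0.034109
Normalizer over all consistent configurations: 0.059·0.66·0.96 + 0.78357·0.66·0.04 + 0.94354·0.34·0.96 + 0.987014·0.34·0.04 = 0.379462
Posterior = 0.034109 / 0.379462 ≈ 0.0899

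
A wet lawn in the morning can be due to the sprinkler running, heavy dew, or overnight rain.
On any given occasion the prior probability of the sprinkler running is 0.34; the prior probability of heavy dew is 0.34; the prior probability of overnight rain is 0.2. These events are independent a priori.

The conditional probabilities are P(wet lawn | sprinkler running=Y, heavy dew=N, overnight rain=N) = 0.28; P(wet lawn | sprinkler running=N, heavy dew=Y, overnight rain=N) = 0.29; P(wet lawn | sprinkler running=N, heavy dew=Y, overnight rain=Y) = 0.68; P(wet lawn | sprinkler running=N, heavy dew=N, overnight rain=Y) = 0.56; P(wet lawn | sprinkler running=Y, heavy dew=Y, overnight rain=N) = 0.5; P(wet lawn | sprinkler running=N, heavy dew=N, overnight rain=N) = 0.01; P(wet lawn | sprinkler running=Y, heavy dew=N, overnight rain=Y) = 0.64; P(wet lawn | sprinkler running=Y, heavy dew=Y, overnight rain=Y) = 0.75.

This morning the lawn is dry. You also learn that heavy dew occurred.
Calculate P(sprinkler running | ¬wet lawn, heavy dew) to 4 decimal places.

Enumerate the 4 (sprinkler running, overnight rain) configurations and weight by the priors:
  P(¬wet lawn | heavy dew) = 0.71*0.66*0.8 + 0.32*0.66*0.2 + 0.5*0.34*0.8 + 0.25*0.34*0.2
        = 0.374880 + 0.042240 + 0.136000 + 0.017000 = 0.570120
The terms with sprinkler running present sum to 0.153000, so
  P(sprinkler running | ¬wet lawn, heavy dew) = 0.153000 / 0.570120 ≈ 0.2684

P(sprinkler running | ¬wet lawn, heavy dew) ≈ 0.2684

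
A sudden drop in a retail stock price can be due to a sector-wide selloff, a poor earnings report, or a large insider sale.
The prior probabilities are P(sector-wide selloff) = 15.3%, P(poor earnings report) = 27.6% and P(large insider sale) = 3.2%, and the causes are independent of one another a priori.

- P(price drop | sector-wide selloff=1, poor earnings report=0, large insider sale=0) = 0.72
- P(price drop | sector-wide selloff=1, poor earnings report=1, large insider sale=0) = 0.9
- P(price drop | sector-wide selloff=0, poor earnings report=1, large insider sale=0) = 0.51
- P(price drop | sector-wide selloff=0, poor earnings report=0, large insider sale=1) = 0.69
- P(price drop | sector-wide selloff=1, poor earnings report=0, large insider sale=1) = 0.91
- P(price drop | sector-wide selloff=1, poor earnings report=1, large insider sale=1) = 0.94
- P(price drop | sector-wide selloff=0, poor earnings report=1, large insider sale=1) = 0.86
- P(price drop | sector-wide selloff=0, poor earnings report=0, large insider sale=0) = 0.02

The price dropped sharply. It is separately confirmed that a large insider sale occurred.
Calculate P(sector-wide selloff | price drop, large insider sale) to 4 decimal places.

P(price drop | large insider sale) = 0.69·0.847·0.724 + 0.86·0.847·0.276 + 0.91·0.153·0.724 + 0.94·0.153·0.276 = 0.423127 + 0.201044 + 0.100803 + 0.039694 = 0.764668
Of this, 0.140497 comes from 0.100803 + 0.039694 (the sector-wide selloff=true cases).
P(sector-wide selloff | price drop, large insider sale) = 0.140497 / 0.764668 ≈ 0.1837

P(sector-wide selloff | price drop, large insider sale) ≈ 0.1837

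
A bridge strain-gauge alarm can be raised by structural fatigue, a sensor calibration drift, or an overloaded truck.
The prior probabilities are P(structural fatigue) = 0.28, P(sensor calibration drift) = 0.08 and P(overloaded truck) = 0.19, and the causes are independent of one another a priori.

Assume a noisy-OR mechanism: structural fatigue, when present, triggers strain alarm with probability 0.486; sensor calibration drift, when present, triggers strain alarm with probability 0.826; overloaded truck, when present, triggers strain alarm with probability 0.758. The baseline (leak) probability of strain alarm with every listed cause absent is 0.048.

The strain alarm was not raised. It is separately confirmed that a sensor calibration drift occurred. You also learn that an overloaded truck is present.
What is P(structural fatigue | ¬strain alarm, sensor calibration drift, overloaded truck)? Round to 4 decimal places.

P(structural fatigue | ¬strain alarm, sensor calibration drift, overloaded truck) ≈ 0.1666

Under noisy-OR, P(strain alarm | causes) = 1 − (1−0.048)·∏(1−qᵢ) over the active causes.
P(¬strain alarm | sensor calibration drift, overloaded truck) = 0.040087×0.72 + 0.020605×0.28 = 0.028863 + 0.005769 = 0.034632
Of this, 0.005769 comes from 0.020605×0.28 (the structural fatigue=true cases).
P(structural fatigue | ¬strain alarm, sensor calibration drift, overloaded truck) = 0.005769 / 0.034632 ≈ 0.1666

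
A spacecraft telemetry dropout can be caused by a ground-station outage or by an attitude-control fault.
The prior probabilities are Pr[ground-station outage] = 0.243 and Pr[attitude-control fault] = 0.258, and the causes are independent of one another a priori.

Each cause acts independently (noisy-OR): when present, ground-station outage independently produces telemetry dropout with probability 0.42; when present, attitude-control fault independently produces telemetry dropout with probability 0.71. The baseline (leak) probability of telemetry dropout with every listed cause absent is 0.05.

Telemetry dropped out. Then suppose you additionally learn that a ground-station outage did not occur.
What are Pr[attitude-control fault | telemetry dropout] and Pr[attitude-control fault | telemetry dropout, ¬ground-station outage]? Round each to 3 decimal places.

Under noisy-OR, P(telemetry dropout | causes) = 1 − (1−0.05)·∏(1−qᵢ) over the active causes.
Sum P(telemetry dropout|·) weighted by the priors over the 4 (ground-station outage, attitude-control fault) configurations:
  P(telemetry dropout) = 0.05×0.757×0.742 + 0.7245×0.757×0.258 + 0.449×0.243×0.742 + 0.84021×0.243×0.258
        = 0.028085 + 0.141499 + 0.080957 + 0.052676 = 0.303217
Keeping only the attitude-control fault-present terms gives 0.194175, so
  P(attitude-control fault | telemetry dropout) = 0.194175 / 0.303217 ≈ 0.640

Now also conditioning on ground-station outage≠true:
Sum P(telemetry dropout|·) weighted by the priors over both values of attitude-control fault:
  P(telemetry dropout | ¬ground-station outage) = 0.05×0.742 + 0.7245×0.258
        = 0.037100 + 0.186921 = 0.224021
Keeping only the attitude-control fault-present terms gives 0.186921, so
  P(attitude-control fault | telemetry dropout, ¬ground-station outage) = 0.186921 / 0.224021 ≈ 0.834

Pr[attitude-control fault | telemetry dropout] ≈ 0.640; Pr[attitude-control fault | telemetry dropout, ¬ground-station outage] ≈ 0.834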